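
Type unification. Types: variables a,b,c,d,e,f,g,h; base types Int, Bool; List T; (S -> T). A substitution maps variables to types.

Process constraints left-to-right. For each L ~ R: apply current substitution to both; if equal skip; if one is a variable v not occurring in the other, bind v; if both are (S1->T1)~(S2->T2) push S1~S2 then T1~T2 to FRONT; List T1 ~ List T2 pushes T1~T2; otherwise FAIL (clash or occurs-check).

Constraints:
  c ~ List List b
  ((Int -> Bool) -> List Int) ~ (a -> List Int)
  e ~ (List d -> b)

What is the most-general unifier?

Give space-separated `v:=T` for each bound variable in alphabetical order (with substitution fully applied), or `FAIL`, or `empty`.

step 1: unify c ~ List List b  [subst: {-} | 2 pending]
  bind c := List List b
step 2: unify ((Int -> Bool) -> List Int) ~ (a -> List Int)  [subst: {c:=List List b} | 1 pending]
  -> decompose arrow: push (Int -> Bool)~a, List Int~List Int
step 3: unify (Int -> Bool) ~ a  [subst: {c:=List List b} | 2 pending]
  bind a := (Int -> Bool)
step 4: unify List Int ~ List Int  [subst: {c:=List List b, a:=(Int -> Bool)} | 1 pending]
  -> identical, skip
step 5: unify e ~ (List d -> b)  [subst: {c:=List List b, a:=(Int -> Bool)} | 0 pending]
  bind e := (List d -> b)

Answer: a:=(Int -> Bool) c:=List List b e:=(List d -> b)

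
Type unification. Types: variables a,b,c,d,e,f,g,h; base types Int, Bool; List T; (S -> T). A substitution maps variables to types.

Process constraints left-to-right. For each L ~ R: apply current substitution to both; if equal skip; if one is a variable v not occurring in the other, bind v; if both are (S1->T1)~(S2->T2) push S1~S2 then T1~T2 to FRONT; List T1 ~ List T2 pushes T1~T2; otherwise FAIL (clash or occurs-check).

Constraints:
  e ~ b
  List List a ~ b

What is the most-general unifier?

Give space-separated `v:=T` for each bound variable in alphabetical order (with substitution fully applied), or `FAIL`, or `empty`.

step 1: unify e ~ b  [subst: {-} | 1 pending]
  bind e := b
step 2: unify List List a ~ b  [subst: {e:=b} | 0 pending]
  bind b := List List a

Answer: b:=List List a e:=List List a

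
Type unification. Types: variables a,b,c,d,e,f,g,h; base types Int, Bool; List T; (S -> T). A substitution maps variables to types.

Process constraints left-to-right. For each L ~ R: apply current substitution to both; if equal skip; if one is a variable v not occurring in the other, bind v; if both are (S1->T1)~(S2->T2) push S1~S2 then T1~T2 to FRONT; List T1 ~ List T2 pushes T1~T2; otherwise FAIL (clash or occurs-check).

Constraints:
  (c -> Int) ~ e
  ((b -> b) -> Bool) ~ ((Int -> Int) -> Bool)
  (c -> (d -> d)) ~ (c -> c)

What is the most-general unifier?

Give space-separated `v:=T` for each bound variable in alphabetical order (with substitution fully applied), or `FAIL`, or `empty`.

Answer: b:=Int c:=(d -> d) e:=((d -> d) -> Int)

Derivation:
step 1: unify (c -> Int) ~ e  [subst: {-} | 2 pending]
  bind e := (c -> Int)
step 2: unify ((b -> b) -> Bool) ~ ((Int -> Int) -> Bool)  [subst: {e:=(c -> Int)} | 1 pending]
  -> decompose arrow: push (b -> b)~(Int -> Int), Bool~Bool
step 3: unify (b -> b) ~ (Int -> Int)  [subst: {e:=(c -> Int)} | 2 pending]
  -> decompose arrow: push b~Int, b~Int
step 4: unify b ~ Int  [subst: {e:=(c -> Int)} | 3 pending]
  bind b := Int
step 5: unify Int ~ Int  [subst: {e:=(c -> Int), b:=Int} | 2 pending]
  -> identical, skip
step 6: unify Bool ~ Bool  [subst: {e:=(c -> Int), b:=Int} | 1 pending]
  -> identical, skip
step 7: unify (c -> (d -> d)) ~ (c -> c)  [subst: {e:=(c -> Int), b:=Int} | 0 pending]
  -> decompose arrow: push c~c, (d -> d)~c
step 8: unify c ~ c  [subst: {e:=(c -> Int), b:=Int} | 1 pending]
  -> identical, skip
step 9: unify (d -> d) ~ c  [subst: {e:=(c -> Int), b:=Int} | 0 pending]
  bind c := (d -> d)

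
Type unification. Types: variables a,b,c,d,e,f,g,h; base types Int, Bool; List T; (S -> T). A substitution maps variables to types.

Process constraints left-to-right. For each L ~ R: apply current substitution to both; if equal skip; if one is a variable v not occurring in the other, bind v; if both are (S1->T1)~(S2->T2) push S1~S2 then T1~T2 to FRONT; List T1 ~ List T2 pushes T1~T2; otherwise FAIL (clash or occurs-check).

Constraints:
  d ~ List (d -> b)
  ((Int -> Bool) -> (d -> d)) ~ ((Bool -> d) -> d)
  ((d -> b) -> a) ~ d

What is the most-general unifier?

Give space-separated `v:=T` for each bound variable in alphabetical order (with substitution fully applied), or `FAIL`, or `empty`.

Answer: FAIL

Derivation:
step 1: unify d ~ List (d -> b)  [subst: {-} | 2 pending]
  occurs-check fail: d in List (d -> b)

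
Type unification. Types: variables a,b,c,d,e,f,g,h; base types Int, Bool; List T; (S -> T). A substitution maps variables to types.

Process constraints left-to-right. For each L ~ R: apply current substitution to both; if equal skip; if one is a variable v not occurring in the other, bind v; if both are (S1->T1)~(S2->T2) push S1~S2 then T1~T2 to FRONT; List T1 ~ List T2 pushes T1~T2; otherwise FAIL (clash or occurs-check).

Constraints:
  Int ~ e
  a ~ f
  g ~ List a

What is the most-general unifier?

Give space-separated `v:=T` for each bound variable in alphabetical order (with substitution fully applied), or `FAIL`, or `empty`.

step 1: unify Int ~ e  [subst: {-} | 2 pending]
  bind e := Int
step 2: unify a ~ f  [subst: {e:=Int} | 1 pending]
  bind a := f
step 3: unify g ~ List f  [subst: {e:=Int, a:=f} | 0 pending]
  bind g := List f

Answer: a:=f e:=Int g:=List f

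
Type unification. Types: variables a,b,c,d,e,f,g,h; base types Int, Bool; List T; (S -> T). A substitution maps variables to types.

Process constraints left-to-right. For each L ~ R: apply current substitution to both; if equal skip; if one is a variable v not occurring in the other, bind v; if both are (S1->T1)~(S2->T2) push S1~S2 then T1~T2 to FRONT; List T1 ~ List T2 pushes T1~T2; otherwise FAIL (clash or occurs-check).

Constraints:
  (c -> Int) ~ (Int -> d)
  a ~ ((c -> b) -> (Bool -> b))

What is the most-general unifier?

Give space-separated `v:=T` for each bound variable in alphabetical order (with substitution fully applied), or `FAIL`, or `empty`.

Answer: a:=((Int -> b) -> (Bool -> b)) c:=Int d:=Int

Derivation:
step 1: unify (c -> Int) ~ (Int -> d)  [subst: {-} | 1 pending]
  -> decompose arrow: push c~Int, Int~d
step 2: unify c ~ Int  [subst: {-} | 2 pending]
  bind c := Int
step 3: unify Int ~ d  [subst: {c:=Int} | 1 pending]
  bind d := Int
step 4: unify a ~ ((Int -> b) -> (Bool -> b))  [subst: {c:=Int, d:=Int} | 0 pending]
  bind a := ((Int -> b) -> (Bool -> b))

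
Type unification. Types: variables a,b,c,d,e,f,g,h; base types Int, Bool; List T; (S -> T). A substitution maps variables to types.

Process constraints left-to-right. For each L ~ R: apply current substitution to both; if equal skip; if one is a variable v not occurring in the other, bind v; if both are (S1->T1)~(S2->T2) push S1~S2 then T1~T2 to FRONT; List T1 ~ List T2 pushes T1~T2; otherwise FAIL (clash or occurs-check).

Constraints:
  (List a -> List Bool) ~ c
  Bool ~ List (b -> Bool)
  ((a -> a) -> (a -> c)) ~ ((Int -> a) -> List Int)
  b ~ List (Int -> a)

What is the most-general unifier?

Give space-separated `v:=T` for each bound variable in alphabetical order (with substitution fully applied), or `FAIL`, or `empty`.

step 1: unify (List a -> List Bool) ~ c  [subst: {-} | 3 pending]
  bind c := (List a -> List Bool)
step 2: unify Bool ~ List (b -> Bool)  [subst: {c:=(List a -> List Bool)} | 2 pending]
  clash: Bool vs List (b -> Bool)

Answer: FAIL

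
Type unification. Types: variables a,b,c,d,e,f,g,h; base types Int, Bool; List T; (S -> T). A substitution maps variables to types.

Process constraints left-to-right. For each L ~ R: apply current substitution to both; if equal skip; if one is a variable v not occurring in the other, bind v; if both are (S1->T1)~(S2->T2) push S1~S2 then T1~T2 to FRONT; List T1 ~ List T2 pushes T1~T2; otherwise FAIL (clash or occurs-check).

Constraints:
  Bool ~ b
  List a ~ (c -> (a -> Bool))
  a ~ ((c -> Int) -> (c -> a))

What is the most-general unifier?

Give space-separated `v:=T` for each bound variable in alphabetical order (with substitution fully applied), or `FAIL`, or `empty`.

Answer: FAIL

Derivation:
step 1: unify Bool ~ b  [subst: {-} | 2 pending]
  bind b := Bool
step 2: unify List a ~ (c -> (a -> Bool))  [subst: {b:=Bool} | 1 pending]
  clash: List a vs (c -> (a -> Bool))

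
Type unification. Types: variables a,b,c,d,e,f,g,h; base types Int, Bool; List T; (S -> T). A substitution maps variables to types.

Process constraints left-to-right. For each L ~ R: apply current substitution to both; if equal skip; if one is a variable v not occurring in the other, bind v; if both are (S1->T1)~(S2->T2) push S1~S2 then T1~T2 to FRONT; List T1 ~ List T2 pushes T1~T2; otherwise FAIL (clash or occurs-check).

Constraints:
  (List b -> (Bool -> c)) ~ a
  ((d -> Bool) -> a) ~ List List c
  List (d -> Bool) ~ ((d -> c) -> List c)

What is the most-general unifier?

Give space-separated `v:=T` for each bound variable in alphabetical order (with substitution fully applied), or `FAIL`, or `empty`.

step 1: unify (List b -> (Bool -> c)) ~ a  [subst: {-} | 2 pending]
  bind a := (List b -> (Bool -> c))
step 2: unify ((d -> Bool) -> (List b -> (Bool -> c))) ~ List List c  [subst: {a:=(List b -> (Bool -> c))} | 1 pending]
  clash: ((d -> Bool) -> (List b -> (Bool -> c))) vs List List c

Answer: FAIL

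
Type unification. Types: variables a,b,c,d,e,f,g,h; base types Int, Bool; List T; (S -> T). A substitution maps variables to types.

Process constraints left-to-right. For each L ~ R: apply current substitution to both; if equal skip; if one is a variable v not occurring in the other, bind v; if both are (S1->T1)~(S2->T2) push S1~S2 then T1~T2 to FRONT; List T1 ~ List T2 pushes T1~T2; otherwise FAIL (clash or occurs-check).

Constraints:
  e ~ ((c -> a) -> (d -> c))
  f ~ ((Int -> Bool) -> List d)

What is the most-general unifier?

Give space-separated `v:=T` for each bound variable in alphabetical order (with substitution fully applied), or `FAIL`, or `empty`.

step 1: unify e ~ ((c -> a) -> (d -> c))  [subst: {-} | 1 pending]
  bind e := ((c -> a) -> (d -> c))
step 2: unify f ~ ((Int -> Bool) -> List d)  [subst: {e:=((c -> a) -> (d -> c))} | 0 pending]
  bind f := ((Int -> Bool) -> List d)

Answer: e:=((c -> a) -> (d -> c)) f:=((Int -> Bool) -> List d)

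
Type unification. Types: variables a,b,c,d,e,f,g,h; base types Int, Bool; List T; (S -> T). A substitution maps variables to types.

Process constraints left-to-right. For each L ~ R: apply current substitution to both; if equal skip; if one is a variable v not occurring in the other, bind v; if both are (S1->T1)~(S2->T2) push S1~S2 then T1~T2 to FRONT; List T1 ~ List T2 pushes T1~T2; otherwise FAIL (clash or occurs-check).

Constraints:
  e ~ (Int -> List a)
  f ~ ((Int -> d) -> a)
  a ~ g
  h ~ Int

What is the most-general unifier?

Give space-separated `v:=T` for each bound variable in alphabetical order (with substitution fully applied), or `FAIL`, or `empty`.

step 1: unify e ~ (Int -> List a)  [subst: {-} | 3 pending]
  bind e := (Int -> List a)
step 2: unify f ~ ((Int -> d) -> a)  [subst: {e:=(Int -> List a)} | 2 pending]
  bind f := ((Int -> d) -> a)
step 3: unify a ~ g  [subst: {e:=(Int -> List a), f:=((Int -> d) -> a)} | 1 pending]
  bind a := g
step 4: unify h ~ Int  [subst: {e:=(Int -> List a), f:=((Int -> d) -> a), a:=g} | 0 pending]
  bind h := Int

Answer: a:=g e:=(Int -> List g) f:=((Int -> d) -> g) h:=Int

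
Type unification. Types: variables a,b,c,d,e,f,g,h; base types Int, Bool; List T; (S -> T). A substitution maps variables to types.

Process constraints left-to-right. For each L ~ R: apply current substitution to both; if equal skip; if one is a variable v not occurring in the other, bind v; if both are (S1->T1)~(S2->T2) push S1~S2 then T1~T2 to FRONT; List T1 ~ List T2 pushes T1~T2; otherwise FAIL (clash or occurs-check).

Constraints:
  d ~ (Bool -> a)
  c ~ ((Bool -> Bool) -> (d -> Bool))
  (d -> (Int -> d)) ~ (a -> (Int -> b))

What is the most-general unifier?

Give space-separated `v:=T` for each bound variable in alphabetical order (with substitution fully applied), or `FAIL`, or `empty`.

step 1: unify d ~ (Bool -> a)  [subst: {-} | 2 pending]
  bind d := (Bool -> a)
step 2: unify c ~ ((Bool -> Bool) -> ((Bool -> a) -> Bool))  [subst: {d:=(Bool -> a)} | 1 pending]
  bind c := ((Bool -> Bool) -> ((Bool -> a) -> Bool))
step 3: unify ((Bool -> a) -> (Int -> (Bool -> a))) ~ (a -> (Int -> b))  [subst: {d:=(Bool -> a), c:=((Bool -> Bool) -> ((Bool -> a) -> Bool))} | 0 pending]
  -> decompose arrow: push (Bool -> a)~a, (Int -> (Bool -> a))~(Int -> b)
step 4: unify (Bool -> a) ~ a  [subst: {d:=(Bool -> a), c:=((Bool -> Bool) -> ((Bool -> a) -> Bool))} | 1 pending]
  occurs-check fail

Answer: FAIL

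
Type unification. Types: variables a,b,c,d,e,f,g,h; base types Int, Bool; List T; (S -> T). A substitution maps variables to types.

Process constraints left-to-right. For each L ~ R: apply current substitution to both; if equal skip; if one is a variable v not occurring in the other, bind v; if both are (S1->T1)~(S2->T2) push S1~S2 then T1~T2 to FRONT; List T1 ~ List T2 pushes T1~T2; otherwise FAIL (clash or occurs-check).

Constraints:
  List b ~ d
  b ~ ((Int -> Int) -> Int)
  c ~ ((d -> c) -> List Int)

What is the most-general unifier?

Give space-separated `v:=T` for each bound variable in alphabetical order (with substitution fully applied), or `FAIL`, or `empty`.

Answer: FAIL

Derivation:
step 1: unify List b ~ d  [subst: {-} | 2 pending]
  bind d := List b
step 2: unify b ~ ((Int -> Int) -> Int)  [subst: {d:=List b} | 1 pending]
  bind b := ((Int -> Int) -> Int)
step 3: unify c ~ ((List ((Int -> Int) -> Int) -> c) -> List Int)  [subst: {d:=List b, b:=((Int -> Int) -> Int)} | 0 pending]
  occurs-check fail: c in ((List ((Int -> Int) -> Int) -> c) -> List Int)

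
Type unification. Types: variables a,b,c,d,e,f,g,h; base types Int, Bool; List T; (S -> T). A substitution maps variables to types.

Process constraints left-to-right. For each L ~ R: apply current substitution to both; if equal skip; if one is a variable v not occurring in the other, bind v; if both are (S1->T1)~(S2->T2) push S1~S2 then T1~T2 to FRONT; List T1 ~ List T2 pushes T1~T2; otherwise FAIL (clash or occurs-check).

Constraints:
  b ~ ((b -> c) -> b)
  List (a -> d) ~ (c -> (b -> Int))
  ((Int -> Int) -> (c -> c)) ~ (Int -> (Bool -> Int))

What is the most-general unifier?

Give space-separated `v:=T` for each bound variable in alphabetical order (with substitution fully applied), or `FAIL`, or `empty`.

step 1: unify b ~ ((b -> c) -> b)  [subst: {-} | 2 pending]
  occurs-check fail: b in ((b -> c) -> b)

Answer: FAIL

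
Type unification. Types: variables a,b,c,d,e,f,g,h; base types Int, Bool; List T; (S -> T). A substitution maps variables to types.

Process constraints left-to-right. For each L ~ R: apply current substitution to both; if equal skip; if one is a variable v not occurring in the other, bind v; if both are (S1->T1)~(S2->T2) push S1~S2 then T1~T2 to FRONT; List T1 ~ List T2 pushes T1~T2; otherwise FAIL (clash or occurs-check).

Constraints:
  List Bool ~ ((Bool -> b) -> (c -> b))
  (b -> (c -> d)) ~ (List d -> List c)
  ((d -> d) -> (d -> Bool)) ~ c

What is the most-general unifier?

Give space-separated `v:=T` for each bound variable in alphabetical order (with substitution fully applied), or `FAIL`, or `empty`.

Answer: FAIL

Derivation:
step 1: unify List Bool ~ ((Bool -> b) -> (c -> b))  [subst: {-} | 2 pending]
  clash: List Bool vs ((Bool -> b) -> (c -> b))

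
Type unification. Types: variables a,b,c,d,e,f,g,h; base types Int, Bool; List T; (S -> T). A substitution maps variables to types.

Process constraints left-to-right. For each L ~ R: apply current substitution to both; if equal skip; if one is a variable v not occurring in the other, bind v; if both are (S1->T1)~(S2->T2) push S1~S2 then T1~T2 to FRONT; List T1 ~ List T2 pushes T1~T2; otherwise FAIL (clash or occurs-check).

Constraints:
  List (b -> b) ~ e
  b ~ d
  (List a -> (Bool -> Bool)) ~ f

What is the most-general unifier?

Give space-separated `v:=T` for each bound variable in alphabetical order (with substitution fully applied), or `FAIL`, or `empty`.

Answer: b:=d e:=List (d -> d) f:=(List a -> (Bool -> Bool))

Derivation:
step 1: unify List (b -> b) ~ e  [subst: {-} | 2 pending]
  bind e := List (b -> b)
step 2: unify b ~ d  [subst: {e:=List (b -> b)} | 1 pending]
  bind b := d
step 3: unify (List a -> (Bool -> Bool)) ~ f  [subst: {e:=List (b -> b), b:=d} | 0 pending]
  bind f := (List a -> (Bool -> Bool))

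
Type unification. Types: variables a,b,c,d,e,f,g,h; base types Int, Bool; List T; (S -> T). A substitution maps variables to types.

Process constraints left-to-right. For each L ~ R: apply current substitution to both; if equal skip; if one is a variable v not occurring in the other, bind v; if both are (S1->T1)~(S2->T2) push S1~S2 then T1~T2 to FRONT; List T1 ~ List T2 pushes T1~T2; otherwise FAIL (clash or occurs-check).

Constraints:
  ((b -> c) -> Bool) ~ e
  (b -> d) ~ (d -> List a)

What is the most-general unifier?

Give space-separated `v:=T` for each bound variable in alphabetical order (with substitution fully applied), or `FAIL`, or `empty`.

step 1: unify ((b -> c) -> Bool) ~ e  [subst: {-} | 1 pending]
  bind e := ((b -> c) -> Bool)
step 2: unify (b -> d) ~ (d -> List a)  [subst: {e:=((b -> c) -> Bool)} | 0 pending]
  -> decompose arrow: push b~d, d~List a
step 3: unify b ~ d  [subst: {e:=((b -> c) -> Bool)} | 1 pending]
  bind b := d
step 4: unify d ~ List a  [subst: {e:=((b -> c) -> Bool), b:=d} | 0 pending]
  bind d := List a

Answer: b:=List a d:=List a e:=((List a -> c) -> Bool)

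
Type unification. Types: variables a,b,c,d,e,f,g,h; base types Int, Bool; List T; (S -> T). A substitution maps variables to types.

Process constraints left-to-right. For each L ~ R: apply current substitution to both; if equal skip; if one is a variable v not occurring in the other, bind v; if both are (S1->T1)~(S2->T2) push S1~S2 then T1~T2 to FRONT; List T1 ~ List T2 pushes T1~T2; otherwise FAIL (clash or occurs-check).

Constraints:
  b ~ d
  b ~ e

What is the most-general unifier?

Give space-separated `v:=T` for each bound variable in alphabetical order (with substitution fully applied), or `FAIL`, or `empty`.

step 1: unify b ~ d  [subst: {-} | 1 pending]
  bind b := d
step 2: unify d ~ e  [subst: {b:=d} | 0 pending]
  bind d := e

Answer: b:=e d:=e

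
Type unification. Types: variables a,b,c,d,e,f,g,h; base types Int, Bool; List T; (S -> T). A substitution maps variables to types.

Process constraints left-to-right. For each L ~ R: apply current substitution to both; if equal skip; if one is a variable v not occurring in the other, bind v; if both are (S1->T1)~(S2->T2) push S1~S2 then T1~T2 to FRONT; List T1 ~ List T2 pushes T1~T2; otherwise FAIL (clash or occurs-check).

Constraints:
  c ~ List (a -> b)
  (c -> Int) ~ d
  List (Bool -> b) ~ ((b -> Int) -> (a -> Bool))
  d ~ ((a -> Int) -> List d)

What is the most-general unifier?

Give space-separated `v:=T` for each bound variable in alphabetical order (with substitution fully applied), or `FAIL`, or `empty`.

step 1: unify c ~ List (a -> b)  [subst: {-} | 3 pending]
  bind c := List (a -> b)
step 2: unify (List (a -> b) -> Int) ~ d  [subst: {c:=List (a -> b)} | 2 pending]
  bind d := (List (a -> b) -> Int)
step 3: unify List (Bool -> b) ~ ((b -> Int) -> (a -> Bool))  [subst: {c:=List (a -> b), d:=(List (a -> b) -> Int)} | 1 pending]
  clash: List (Bool -> b) vs ((b -> Int) -> (a -> Bool))

Answer: FAIL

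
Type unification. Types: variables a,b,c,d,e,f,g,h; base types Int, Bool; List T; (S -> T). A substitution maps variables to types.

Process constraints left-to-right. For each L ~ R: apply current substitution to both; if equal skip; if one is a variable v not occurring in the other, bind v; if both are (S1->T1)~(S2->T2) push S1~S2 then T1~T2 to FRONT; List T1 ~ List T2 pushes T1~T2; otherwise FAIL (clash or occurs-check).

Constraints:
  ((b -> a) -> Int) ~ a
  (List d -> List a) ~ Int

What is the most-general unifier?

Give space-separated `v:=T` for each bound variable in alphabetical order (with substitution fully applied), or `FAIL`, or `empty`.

step 1: unify ((b -> a) -> Int) ~ a  [subst: {-} | 1 pending]
  occurs-check fail

Answer: FAIL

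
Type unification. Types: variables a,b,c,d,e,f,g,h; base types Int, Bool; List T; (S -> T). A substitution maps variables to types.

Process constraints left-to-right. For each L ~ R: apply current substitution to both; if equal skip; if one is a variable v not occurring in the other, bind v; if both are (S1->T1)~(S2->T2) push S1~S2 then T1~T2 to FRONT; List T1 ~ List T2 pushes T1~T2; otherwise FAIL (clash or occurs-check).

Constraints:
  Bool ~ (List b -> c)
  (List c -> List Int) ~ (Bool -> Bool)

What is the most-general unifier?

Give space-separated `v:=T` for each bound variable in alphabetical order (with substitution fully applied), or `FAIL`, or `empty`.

Answer: FAIL

Derivation:
step 1: unify Bool ~ (List b -> c)  [subst: {-} | 1 pending]
  clash: Bool vs (List b -> c)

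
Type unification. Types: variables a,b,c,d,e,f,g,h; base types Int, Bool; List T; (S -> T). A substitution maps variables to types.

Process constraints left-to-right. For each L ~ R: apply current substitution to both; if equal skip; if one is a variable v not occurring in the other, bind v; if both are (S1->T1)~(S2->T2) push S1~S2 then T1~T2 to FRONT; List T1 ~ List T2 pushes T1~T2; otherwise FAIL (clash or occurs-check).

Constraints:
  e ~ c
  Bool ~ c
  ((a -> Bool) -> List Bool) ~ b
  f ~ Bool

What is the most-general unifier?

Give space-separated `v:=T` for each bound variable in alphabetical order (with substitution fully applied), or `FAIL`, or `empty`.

Answer: b:=((a -> Bool) -> List Bool) c:=Bool e:=Bool f:=Bool

Derivation:
step 1: unify e ~ c  [subst: {-} | 3 pending]
  bind e := c
step 2: unify Bool ~ c  [subst: {e:=c} | 2 pending]
  bind c := Bool
step 3: unify ((a -> Bool) -> List Bool) ~ b  [subst: {e:=c, c:=Bool} | 1 pending]
  bind b := ((a -> Bool) -> List Bool)
step 4: unify f ~ Bool  [subst: {e:=c, c:=Bool, b:=((a -> Bool) -> List Bool)} | 0 pending]
  bind f := Bool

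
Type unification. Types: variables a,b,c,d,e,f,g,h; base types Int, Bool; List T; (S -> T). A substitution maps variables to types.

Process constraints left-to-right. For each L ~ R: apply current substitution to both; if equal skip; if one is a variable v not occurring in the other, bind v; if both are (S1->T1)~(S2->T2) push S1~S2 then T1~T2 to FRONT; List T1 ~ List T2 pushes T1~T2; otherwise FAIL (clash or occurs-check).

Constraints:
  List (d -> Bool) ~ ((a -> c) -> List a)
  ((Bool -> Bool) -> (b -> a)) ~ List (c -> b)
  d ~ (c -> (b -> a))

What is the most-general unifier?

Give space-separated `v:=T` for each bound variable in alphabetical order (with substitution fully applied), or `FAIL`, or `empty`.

step 1: unify List (d -> Bool) ~ ((a -> c) -> List a)  [subst: {-} | 2 pending]
  clash: List (d -> Bool) vs ((a -> c) -> List a)

Answer: FAIL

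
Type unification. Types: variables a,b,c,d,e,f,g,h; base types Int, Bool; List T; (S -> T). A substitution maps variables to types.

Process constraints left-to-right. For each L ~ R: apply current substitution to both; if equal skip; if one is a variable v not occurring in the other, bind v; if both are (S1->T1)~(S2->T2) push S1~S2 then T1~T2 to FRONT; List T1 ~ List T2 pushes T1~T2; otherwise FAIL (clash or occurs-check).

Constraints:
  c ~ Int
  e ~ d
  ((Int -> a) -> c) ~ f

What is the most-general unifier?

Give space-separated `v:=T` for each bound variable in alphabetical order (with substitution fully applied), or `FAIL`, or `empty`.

step 1: unify c ~ Int  [subst: {-} | 2 pending]
  bind c := Int
step 2: unify e ~ d  [subst: {c:=Int} | 1 pending]
  bind e := d
step 3: unify ((Int -> a) -> Int) ~ f  [subst: {c:=Int, e:=d} | 0 pending]
  bind f := ((Int -> a) -> Int)

Answer: c:=Int e:=d f:=((Int -> a) -> Int)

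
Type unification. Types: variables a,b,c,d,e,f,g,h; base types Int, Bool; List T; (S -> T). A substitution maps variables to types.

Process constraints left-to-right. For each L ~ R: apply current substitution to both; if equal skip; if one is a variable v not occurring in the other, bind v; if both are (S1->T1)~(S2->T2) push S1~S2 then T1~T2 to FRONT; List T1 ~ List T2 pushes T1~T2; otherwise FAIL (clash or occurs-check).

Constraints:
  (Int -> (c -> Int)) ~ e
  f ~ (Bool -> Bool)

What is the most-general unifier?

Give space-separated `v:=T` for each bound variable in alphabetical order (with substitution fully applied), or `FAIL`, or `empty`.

step 1: unify (Int -> (c -> Int)) ~ e  [subst: {-} | 1 pending]
  bind e := (Int -> (c -> Int))
step 2: unify f ~ (Bool -> Bool)  [subst: {e:=(Int -> (c -> Int))} | 0 pending]
  bind f := (Bool -> Bool)

Answer: e:=(Int -> (c -> Int)) f:=(Bool -> Bool)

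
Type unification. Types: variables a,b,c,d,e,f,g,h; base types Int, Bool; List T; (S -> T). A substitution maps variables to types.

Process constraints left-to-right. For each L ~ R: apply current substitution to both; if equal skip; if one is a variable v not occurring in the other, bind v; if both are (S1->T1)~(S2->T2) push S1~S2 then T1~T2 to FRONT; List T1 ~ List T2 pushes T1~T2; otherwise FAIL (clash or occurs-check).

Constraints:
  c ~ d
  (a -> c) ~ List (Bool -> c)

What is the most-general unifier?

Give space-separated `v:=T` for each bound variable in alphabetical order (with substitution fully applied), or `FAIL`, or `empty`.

Answer: FAIL

Derivation:
step 1: unify c ~ d  [subst: {-} | 1 pending]
  bind c := d
step 2: unify (a -> d) ~ List (Bool -> d)  [subst: {c:=d} | 0 pending]
  clash: (a -> d) vs List (Bool -> d)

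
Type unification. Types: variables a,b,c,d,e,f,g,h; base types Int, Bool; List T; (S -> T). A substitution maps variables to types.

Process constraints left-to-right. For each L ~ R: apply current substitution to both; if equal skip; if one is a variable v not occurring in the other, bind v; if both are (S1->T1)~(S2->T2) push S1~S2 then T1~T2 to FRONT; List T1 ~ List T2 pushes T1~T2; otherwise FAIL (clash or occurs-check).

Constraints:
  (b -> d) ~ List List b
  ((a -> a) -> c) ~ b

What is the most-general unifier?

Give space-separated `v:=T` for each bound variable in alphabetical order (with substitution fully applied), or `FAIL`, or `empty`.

step 1: unify (b -> d) ~ List List b  [subst: {-} | 1 pending]
  clash: (b -> d) vs List List b

Answer: FAIL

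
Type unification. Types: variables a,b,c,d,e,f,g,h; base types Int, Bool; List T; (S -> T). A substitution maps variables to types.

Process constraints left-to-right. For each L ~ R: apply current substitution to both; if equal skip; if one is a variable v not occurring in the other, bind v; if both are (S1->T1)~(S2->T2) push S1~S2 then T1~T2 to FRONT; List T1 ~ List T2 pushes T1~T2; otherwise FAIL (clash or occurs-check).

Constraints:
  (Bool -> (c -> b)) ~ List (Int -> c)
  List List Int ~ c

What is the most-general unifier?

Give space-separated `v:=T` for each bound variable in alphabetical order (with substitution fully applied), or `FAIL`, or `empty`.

step 1: unify (Bool -> (c -> b)) ~ List (Int -> c)  [subst: {-} | 1 pending]
  clash: (Bool -> (c -> b)) vs List (Int -> c)

Answer: FAIL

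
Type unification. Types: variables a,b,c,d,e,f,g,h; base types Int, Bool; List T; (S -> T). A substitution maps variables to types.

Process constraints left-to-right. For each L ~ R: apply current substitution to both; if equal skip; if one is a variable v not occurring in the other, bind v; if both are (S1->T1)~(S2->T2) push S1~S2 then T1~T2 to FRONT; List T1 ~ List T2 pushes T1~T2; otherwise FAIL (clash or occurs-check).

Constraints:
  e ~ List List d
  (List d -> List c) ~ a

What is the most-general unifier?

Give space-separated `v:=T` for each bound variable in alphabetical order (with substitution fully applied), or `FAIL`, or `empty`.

Answer: a:=(List d -> List c) e:=List List d

Derivation:
step 1: unify e ~ List List d  [subst: {-} | 1 pending]
  bind e := List List d
step 2: unify (List d -> List c) ~ a  [subst: {e:=List List d} | 0 pending]
  bind a := (List d -> List c)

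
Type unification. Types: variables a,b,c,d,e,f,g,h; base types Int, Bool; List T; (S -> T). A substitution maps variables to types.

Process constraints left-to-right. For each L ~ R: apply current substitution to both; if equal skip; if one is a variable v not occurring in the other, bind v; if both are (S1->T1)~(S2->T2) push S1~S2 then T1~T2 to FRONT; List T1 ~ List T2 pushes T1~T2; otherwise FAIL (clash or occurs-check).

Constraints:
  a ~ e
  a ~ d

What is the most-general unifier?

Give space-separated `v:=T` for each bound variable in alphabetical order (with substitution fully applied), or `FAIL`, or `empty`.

Answer: a:=d e:=d

Derivation:
step 1: unify a ~ e  [subst: {-} | 1 pending]
  bind a := e
step 2: unify e ~ d  [subst: {a:=e} | 0 pending]
  bind e := d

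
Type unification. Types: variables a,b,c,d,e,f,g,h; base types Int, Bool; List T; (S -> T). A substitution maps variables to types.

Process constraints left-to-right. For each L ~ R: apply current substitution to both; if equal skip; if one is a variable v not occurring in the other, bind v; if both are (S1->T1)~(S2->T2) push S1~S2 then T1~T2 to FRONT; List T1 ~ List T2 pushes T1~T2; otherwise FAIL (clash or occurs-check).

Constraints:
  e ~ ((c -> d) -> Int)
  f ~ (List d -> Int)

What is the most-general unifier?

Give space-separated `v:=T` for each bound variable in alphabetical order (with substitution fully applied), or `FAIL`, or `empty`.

step 1: unify e ~ ((c -> d) -> Int)  [subst: {-} | 1 pending]
  bind e := ((c -> d) -> Int)
step 2: unify f ~ (List d -> Int)  [subst: {e:=((c -> d) -> Int)} | 0 pending]
  bind f := (List d -> Int)

Answer: e:=((c -> d) -> Int) f:=(List d -> Int)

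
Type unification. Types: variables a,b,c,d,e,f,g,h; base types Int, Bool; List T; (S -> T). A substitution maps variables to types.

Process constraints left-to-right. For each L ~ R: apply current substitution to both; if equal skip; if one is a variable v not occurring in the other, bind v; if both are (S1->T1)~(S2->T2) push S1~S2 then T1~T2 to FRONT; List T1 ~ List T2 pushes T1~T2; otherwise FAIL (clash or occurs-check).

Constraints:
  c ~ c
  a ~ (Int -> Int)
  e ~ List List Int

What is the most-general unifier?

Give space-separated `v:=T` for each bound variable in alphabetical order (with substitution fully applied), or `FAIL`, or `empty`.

step 1: unify c ~ c  [subst: {-} | 2 pending]
  -> identical, skip
step 2: unify a ~ (Int -> Int)  [subst: {-} | 1 pending]
  bind a := (Int -> Int)
step 3: unify e ~ List List Int  [subst: {a:=(Int -> Int)} | 0 pending]
  bind e := List List Int

Answer: a:=(Int -> Int) e:=List List Int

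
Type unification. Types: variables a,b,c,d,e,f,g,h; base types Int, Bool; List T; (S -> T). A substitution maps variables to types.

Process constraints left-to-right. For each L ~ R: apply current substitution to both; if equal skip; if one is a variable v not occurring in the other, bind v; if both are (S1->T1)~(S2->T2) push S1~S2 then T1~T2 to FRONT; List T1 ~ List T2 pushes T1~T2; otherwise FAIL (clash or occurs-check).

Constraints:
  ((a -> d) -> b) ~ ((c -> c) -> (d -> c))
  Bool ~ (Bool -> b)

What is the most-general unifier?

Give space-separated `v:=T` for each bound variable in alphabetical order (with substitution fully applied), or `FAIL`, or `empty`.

step 1: unify ((a -> d) -> b) ~ ((c -> c) -> (d -> c))  [subst: {-} | 1 pending]
  -> decompose arrow: push (a -> d)~(c -> c), b~(d -> c)
step 2: unify (a -> d) ~ (c -> c)  [subst: {-} | 2 pending]
  -> decompose arrow: push a~c, d~c
step 3: unify a ~ c  [subst: {-} | 3 pending]
  bind a := c
step 4: unify d ~ c  [subst: {a:=c} | 2 pending]
  bind d := c
step 5: unify b ~ (c -> c)  [subst: {a:=c, d:=c} | 1 pending]
  bind b := (c -> c)
step 6: unify Bool ~ (Bool -> (c -> c))  [subst: {a:=c, d:=c, b:=(c -> c)} | 0 pending]
  clash: Bool vs (Bool -> (c -> c))

Answer: FAIL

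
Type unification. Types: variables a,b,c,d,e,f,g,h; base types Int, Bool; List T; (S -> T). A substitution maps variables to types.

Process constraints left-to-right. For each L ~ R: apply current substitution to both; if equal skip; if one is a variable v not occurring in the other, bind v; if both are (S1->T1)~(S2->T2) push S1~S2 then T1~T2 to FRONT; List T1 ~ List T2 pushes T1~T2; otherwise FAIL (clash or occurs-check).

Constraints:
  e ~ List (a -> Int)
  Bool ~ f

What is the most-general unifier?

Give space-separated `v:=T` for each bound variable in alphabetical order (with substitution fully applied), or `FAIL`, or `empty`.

Answer: e:=List (a -> Int) f:=Bool

Derivation:
step 1: unify e ~ List (a -> Int)  [subst: {-} | 1 pending]
  bind e := List (a -> Int)
step 2: unify Bool ~ f  [subst: {e:=List (a -> Int)} | 0 pending]
  bind f := Bool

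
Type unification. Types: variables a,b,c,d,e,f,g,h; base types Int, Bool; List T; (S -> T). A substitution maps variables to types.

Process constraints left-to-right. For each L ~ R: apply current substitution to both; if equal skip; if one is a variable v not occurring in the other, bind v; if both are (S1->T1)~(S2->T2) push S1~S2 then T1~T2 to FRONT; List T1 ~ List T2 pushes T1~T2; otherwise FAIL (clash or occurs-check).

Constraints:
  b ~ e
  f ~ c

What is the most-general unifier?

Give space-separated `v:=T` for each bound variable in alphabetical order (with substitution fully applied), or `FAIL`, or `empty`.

step 1: unify b ~ e  [subst: {-} | 1 pending]
  bind b := e
step 2: unify f ~ c  [subst: {b:=e} | 0 pending]
  bind f := c

Answer: b:=e f:=c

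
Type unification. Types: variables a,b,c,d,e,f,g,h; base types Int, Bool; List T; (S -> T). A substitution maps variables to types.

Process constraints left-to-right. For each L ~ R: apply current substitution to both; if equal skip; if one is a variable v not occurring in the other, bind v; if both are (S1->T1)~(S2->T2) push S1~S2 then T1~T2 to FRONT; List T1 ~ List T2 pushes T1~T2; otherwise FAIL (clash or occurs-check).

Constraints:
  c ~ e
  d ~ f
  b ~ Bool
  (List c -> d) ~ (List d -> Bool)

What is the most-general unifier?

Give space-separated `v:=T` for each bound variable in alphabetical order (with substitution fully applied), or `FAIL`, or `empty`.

Answer: b:=Bool c:=Bool d:=Bool e:=Bool f:=Bool

Derivation:
step 1: unify c ~ e  [subst: {-} | 3 pending]
  bind c := e
step 2: unify d ~ f  [subst: {c:=e} | 2 pending]
  bind d := f
step 3: unify b ~ Bool  [subst: {c:=e, d:=f} | 1 pending]
  bind b := Bool
step 4: unify (List e -> f) ~ (List f -> Bool)  [subst: {c:=e, d:=f, b:=Bool} | 0 pending]
  -> decompose arrow: push List e~List f, f~Bool
step 5: unify List e ~ List f  [subst: {c:=e, d:=f, b:=Bool} | 1 pending]
  -> decompose List: push e~f
step 6: unify e ~ f  [subst: {c:=e, d:=f, b:=Bool} | 1 pending]
  bind e := f
step 7: unify f ~ Bool  [subst: {c:=e, d:=f, b:=Bool, e:=f} | 0 pending]
  bind f := Bool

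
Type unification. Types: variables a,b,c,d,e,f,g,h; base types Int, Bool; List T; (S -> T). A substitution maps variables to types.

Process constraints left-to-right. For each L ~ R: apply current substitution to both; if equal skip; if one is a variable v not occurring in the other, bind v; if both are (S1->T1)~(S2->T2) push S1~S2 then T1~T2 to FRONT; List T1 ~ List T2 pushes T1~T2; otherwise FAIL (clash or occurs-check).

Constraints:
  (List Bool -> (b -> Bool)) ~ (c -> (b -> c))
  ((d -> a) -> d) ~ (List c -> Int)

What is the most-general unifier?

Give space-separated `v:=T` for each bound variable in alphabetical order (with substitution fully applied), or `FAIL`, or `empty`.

Answer: FAIL

Derivation:
step 1: unify (List Bool -> (b -> Bool)) ~ (c -> (b -> c))  [subst: {-} | 1 pending]
  -> decompose arrow: push List Bool~c, (b -> Bool)~(b -> c)
step 2: unify List Bool ~ c  [subst: {-} | 2 pending]
  bind c := List Bool
step 3: unify (b -> Bool) ~ (b -> List Bool)  [subst: {c:=List Bool} | 1 pending]
  -> decompose arrow: push b~b, Bool~List Bool
step 4: unify b ~ b  [subst: {c:=List Bool} | 2 pending]
  -> identical, skip
step 5: unify Bool ~ List Bool  [subst: {c:=List Bool} | 1 pending]
  clash: Bool vs List Bool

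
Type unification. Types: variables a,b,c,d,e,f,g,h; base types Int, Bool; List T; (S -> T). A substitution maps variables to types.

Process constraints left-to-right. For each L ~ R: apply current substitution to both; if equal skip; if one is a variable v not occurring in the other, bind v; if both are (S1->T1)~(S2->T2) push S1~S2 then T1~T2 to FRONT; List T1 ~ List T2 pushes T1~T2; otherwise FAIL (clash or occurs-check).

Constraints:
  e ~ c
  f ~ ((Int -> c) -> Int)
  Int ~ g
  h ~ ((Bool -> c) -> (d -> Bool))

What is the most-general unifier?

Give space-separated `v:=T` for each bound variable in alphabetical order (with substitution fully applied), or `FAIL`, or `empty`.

Answer: e:=c f:=((Int -> c) -> Int) g:=Int h:=((Bool -> c) -> (d -> Bool))

Derivation:
step 1: unify e ~ c  [subst: {-} | 3 pending]
  bind e := c
step 2: unify f ~ ((Int -> c) -> Int)  [subst: {e:=c} | 2 pending]
  bind f := ((Int -> c) -> Int)
step 3: unify Int ~ g  [subst: {e:=c, f:=((Int -> c) -> Int)} | 1 pending]
  bind g := Int
step 4: unify h ~ ((Bool -> c) -> (d -> Bool))  [subst: {e:=c, f:=((Int -> c) -> Int), g:=Int} | 0 pending]
  bind h := ((Bool -> c) -> (d -> Bool))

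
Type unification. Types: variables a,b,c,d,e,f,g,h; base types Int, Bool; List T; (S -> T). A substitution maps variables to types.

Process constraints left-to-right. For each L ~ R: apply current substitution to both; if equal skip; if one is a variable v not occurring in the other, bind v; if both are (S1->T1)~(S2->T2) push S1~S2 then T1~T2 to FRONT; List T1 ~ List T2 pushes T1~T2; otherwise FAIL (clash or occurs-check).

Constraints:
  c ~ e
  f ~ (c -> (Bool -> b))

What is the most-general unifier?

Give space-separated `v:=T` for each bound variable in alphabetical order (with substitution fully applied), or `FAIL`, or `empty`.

step 1: unify c ~ e  [subst: {-} | 1 pending]
  bind c := e
step 2: unify f ~ (e -> (Bool -> b))  [subst: {c:=e} | 0 pending]
  bind f := (e -> (Bool -> b))

Answer: c:=e f:=(e -> (Bool -> b))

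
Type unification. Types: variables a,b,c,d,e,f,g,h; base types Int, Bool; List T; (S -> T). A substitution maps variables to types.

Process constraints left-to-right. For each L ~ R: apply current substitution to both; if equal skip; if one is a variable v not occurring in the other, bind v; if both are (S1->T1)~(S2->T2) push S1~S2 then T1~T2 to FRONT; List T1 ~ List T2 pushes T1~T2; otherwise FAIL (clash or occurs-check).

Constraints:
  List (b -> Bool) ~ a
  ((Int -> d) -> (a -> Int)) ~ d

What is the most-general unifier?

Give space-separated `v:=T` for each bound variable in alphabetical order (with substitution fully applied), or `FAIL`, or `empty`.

Answer: FAIL

Derivation:
step 1: unify List (b -> Bool) ~ a  [subst: {-} | 1 pending]
  bind a := List (b -> Bool)
step 2: unify ((Int -> d) -> (List (b -> Bool) -> Int)) ~ d  [subst: {a:=List (b -> Bool)} | 0 pending]
  occurs-check fail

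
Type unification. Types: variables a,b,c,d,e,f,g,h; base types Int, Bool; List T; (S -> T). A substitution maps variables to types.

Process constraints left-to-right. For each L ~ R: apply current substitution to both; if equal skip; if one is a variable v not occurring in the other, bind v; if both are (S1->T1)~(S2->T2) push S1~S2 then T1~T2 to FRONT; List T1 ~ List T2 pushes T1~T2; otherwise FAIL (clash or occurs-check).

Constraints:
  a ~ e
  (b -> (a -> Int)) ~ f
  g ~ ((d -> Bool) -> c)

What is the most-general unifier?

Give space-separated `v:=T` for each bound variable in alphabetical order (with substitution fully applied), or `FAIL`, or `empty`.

step 1: unify a ~ e  [subst: {-} | 2 pending]
  bind a := e
step 2: unify (b -> (e -> Int)) ~ f  [subst: {a:=e} | 1 pending]
  bind f := (b -> (e -> Int))
step 3: unify g ~ ((d -> Bool) -> c)  [subst: {a:=e, f:=(b -> (e -> Int))} | 0 pending]
  bind g := ((d -> Bool) -> c)

Answer: a:=e f:=(b -> (e -> Int)) g:=((d -> Bool) -> c)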